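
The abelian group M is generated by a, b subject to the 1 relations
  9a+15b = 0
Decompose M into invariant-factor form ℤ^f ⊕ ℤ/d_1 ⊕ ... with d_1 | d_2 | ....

Answer: M ≅ ℤ^1 ⊕ ℤ/3

Derivation:
rank_ℚ(R)=1; free=2−1=1
SNF(R) diag = [3] → torsion [3]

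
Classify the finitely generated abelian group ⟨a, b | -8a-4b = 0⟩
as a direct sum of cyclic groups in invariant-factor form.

Answer: M ≅ ℤ^1 ⊕ ℤ/4

Derivation:
rank_ℚ(R)=1; free=2−1=1
SNF(R) diag = [4] → torsion [4]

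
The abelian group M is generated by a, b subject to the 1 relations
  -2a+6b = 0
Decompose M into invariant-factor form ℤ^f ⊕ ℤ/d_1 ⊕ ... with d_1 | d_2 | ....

rank_ℚ(R)=1; free=2−1=1
SNF(R) diag = [2] → torsion [2]

Answer: M ≅ ℤ^1 ⊕ ℤ/2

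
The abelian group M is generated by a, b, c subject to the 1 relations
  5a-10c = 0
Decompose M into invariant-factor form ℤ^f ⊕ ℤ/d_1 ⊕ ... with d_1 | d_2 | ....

Answer: M ≅ ℤ^2 ⊕ ℤ/5

Derivation:
rank_ℚ(R)=1; free=3−1=2
SNF(R) diag = [5] → torsion [5]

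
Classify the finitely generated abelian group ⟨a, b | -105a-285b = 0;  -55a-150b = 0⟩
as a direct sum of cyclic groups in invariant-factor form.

Answer: M ≅ ℤ/5 ⊕ ℤ/15

Derivation:
rank_ℚ(R)=2; free=2−2=0
SNF(R) diag = [5, 15] → torsion [5, 15]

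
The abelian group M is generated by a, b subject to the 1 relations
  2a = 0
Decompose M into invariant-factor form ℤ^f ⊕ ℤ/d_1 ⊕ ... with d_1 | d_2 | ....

rank_ℚ(R)=1; free=2−1=1
SNF(R) diag = [2] → torsion [2]

Answer: M ≅ ℤ^1 ⊕ ℤ/2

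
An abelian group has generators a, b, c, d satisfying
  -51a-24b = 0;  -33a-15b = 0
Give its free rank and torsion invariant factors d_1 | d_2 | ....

rank_ℚ(R)=2; free=4−2=2
SNF(R) diag = [3, 9] → torsion [3, 9]

Answer: M ≅ ℤ^2 ⊕ ℤ/3 ⊕ ℤ/9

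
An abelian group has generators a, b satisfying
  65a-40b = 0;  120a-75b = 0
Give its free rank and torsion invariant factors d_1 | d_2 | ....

rank_ℚ(R)=2; free=2−2=0
SNF(R) diag = [5, 15] → torsion [5, 15]

Answer: M ≅ ℤ/5 ⊕ ℤ/15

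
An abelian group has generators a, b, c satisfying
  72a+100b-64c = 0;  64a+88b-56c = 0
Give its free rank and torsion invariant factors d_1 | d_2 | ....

Answer: M ≅ ℤ^1 ⊕ ℤ/4 ⊕ ℤ/8

Derivation:
rank_ℚ(R)=2; free=3−2=1
SNF(R) diag = [4, 8] → torsion [4, 8]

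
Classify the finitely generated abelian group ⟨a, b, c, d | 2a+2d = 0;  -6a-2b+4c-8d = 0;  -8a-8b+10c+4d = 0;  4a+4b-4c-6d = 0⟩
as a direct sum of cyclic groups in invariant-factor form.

rank_ℚ(R)=4; free=4−4=0
SNF(R) diag = [2, 2, 2, 2] → torsion [2, 2, 2, 2]

Answer: M ≅ ℤ/2 ⊕ ℤ/2 ⊕ ℤ/2 ⊕ ℤ/2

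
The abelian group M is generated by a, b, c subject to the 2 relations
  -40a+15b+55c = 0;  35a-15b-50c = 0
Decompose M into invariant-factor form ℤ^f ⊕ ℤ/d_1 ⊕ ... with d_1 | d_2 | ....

Answer: M ≅ ℤ^1 ⊕ ℤ/5 ⊕ ℤ/15

Derivation:
rank_ℚ(R)=2; free=3−2=1
SNF(R) diag = [5, 15] → torsion [5, 15]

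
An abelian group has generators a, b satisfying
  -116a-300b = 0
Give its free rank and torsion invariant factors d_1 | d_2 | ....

Answer: M ≅ ℤ^1 ⊕ ℤ/4

Derivation:
rank_ℚ(R)=1; free=2−1=1
SNF(R) diag = [4] → torsion [4]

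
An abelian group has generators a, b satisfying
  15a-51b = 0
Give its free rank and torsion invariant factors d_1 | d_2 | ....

Answer: M ≅ ℤ^1 ⊕ ℤ/3

Derivation:
rank_ℚ(R)=1; free=2−1=1
SNF(R) diag = [3] → torsion [3]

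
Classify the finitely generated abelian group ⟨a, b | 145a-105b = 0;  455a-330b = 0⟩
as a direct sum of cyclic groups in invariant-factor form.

rank_ℚ(R)=2; free=2−2=0
SNF(R) diag = [5, 15] → torsion [5, 15]

Answer: M ≅ ℤ/5 ⊕ ℤ/15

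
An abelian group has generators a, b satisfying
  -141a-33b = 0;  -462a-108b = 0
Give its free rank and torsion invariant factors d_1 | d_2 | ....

Answer: M ≅ ℤ/3 ⊕ ℤ/6

Derivation:
rank_ℚ(R)=2; free=2−2=0
SNF(R) diag = [3, 6] → torsion [3, 6]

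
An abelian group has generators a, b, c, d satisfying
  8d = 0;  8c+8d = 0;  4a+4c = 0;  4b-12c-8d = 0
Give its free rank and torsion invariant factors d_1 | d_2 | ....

rank_ℚ(R)=4; free=4−4=0
SNF(R) diag = [4, 4, 8, 8] → torsion [4, 4, 8, 8]

Answer: M ≅ ℤ/4 ⊕ ℤ/4 ⊕ ℤ/8 ⊕ ℤ/8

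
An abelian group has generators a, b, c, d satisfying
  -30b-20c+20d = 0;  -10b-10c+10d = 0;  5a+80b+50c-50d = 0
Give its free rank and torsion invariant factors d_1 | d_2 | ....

Answer: M ≅ ℤ^1 ⊕ ℤ/5 ⊕ ℤ/10 ⊕ ℤ/10

Derivation:
rank_ℚ(R)=3; free=4−3=1
SNF(R) diag = [5, 10, 10] → torsion [5, 10, 10]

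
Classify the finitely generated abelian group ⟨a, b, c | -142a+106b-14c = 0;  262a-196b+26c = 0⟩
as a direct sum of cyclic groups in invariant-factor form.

rank_ℚ(R)=2; free=3−2=1
SNF(R) diag = [2, 6] → torsion [2, 6]

Answer: M ≅ ℤ^1 ⊕ ℤ/2 ⊕ ℤ/6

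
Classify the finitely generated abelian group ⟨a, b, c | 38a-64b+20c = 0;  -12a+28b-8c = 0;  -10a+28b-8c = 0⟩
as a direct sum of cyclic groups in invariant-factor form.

Answer: M ≅ ℤ/2 ⊕ ℤ/4 ⊕ ℤ/12

Derivation:
rank_ℚ(R)=3; free=3−3=0
SNF(R) diag = [2, 4, 12] → torsion [2, 4, 12]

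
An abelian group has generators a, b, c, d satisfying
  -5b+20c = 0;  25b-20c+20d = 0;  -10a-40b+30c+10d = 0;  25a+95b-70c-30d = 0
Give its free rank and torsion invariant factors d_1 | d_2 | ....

rank_ℚ(R)=4; free=4−4=0
SNF(R) diag = [5, 5, 10, 20] → torsion [5, 5, 10, 20]

Answer: M ≅ ℤ/5 ⊕ ℤ/5 ⊕ ℤ/10 ⊕ ℤ/20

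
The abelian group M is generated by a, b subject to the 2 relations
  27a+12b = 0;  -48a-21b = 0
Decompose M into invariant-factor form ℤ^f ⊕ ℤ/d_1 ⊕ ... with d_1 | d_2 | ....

Answer: M ≅ ℤ/3 ⊕ ℤ/3

Derivation:
rank_ℚ(R)=2; free=2−2=0
SNF(R) diag = [3, 3] → torsion [3, 3]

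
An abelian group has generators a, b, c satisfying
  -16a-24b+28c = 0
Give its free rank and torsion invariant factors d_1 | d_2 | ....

Answer: M ≅ ℤ^2 ⊕ ℤ/4

Derivation:
rank_ℚ(R)=1; free=3−1=2
SNF(R) diag = [4] → torsion [4]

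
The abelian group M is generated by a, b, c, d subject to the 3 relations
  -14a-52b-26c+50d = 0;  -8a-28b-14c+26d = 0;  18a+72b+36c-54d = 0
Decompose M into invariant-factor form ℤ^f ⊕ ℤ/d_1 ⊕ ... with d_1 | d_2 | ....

Answer: M ≅ ℤ^1 ⊕ ℤ/2 ⊕ ℤ/6 ⊕ ℤ/18

Derivation:
rank_ℚ(R)=3; free=4−3=1
SNF(R) diag = [2, 6, 18] → torsion [2, 6, 18]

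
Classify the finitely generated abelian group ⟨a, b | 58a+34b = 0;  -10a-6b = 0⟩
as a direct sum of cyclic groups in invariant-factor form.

rank_ℚ(R)=2; free=2−2=0
SNF(R) diag = [2, 4] → torsion [2, 4]

Answer: M ≅ ℤ/2 ⊕ ℤ/4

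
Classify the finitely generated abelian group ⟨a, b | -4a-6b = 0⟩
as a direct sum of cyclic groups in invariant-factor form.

Answer: M ≅ ℤ^1 ⊕ ℤ/2

Derivation:
rank_ℚ(R)=1; free=2−1=1
SNF(R) diag = [2] → torsion [2]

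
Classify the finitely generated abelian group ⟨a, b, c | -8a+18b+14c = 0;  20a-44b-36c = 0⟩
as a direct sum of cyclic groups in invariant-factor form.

Answer: M ≅ ℤ^1 ⊕ ℤ/2 ⊕ ℤ/4

Derivation:
rank_ℚ(R)=2; free=3−2=1
SNF(R) diag = [2, 4] → torsion [2, 4]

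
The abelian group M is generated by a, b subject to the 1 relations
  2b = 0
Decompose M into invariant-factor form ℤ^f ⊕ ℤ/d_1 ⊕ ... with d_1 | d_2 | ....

Answer: M ≅ ℤ^1 ⊕ ℤ/2

Derivation:
rank_ℚ(R)=1; free=2−1=1
SNF(R) diag = [2] → torsion [2]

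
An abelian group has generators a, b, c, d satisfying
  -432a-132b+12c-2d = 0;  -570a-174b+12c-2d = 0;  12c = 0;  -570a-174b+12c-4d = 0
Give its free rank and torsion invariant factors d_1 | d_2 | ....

rank_ℚ(R)=4; free=4−4=0
SNF(R) diag = [2, 6, 12, 12] → torsion [2, 6, 12, 12]

Answer: M ≅ ℤ/2 ⊕ ℤ/6 ⊕ ℤ/12 ⊕ ℤ/12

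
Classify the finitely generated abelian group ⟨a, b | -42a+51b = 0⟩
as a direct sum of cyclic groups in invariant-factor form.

Answer: M ≅ ℤ^1 ⊕ ℤ/3

Derivation:
rank_ℚ(R)=1; free=2−1=1
SNF(R) diag = [3] → torsion [3]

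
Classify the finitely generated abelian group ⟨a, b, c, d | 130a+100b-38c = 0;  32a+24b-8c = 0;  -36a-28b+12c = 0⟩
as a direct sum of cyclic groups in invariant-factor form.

rank_ℚ(R)=3; free=4−3=1
SNF(R) diag = [2, 4, 8] → torsion [2, 4, 8]

Answer: M ≅ ℤ^1 ⊕ ℤ/2 ⊕ ℤ/4 ⊕ ℤ/8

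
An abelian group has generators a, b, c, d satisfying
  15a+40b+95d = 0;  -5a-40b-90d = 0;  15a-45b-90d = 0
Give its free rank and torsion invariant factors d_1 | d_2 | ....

rank_ℚ(R)=3; free=4−3=1
SNF(R) diag = [5, 5, 15] → torsion [5, 5, 15]

Answer: M ≅ ℤ^1 ⊕ ℤ/5 ⊕ ℤ/5 ⊕ ℤ/15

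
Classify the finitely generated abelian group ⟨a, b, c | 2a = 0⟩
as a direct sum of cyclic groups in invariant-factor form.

Answer: M ≅ ℤ^2 ⊕ ℤ/2

Derivation:
rank_ℚ(R)=1; free=3−1=2
SNF(R) diag = [2] → torsion [2]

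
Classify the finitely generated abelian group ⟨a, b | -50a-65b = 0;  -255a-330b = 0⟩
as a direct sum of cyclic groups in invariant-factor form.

rank_ℚ(R)=2; free=2−2=0
SNF(R) diag = [5, 15] → torsion [5, 15]

Answer: M ≅ ℤ/5 ⊕ ℤ/15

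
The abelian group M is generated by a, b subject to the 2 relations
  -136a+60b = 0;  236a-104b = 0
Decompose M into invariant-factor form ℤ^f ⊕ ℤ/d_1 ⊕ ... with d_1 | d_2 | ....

rank_ℚ(R)=2; free=2−2=0
SNF(R) diag = [4, 4] → torsion [4, 4]

Answer: M ≅ ℤ/4 ⊕ ℤ/4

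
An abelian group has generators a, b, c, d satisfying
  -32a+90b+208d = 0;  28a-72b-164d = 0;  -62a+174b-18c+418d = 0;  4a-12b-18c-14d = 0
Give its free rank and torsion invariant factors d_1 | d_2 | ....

rank_ℚ(R)=4; free=4−4=0
SNF(R) diag = [2, 6, 18, 36] → torsion [2, 6, 18, 36]

Answer: M ≅ ℤ/2 ⊕ ℤ/6 ⊕ ℤ/18 ⊕ ℤ/36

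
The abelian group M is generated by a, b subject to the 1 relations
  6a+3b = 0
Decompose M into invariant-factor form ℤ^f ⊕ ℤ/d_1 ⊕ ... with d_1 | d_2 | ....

rank_ℚ(R)=1; free=2−1=1
SNF(R) diag = [3] → torsion [3]

Answer: M ≅ ℤ^1 ⊕ ℤ/3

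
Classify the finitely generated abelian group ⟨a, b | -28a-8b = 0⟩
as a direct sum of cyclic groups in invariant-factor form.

rank_ℚ(R)=1; free=2−1=1
SNF(R) diag = [4] → torsion [4]

Answer: M ≅ ℤ^1 ⊕ ℤ/4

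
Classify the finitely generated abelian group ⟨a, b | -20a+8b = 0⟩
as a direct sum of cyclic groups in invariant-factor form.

rank_ℚ(R)=1; free=2−1=1
SNF(R) diag = [4] → torsion [4]

Answer: M ≅ ℤ^1 ⊕ ℤ/4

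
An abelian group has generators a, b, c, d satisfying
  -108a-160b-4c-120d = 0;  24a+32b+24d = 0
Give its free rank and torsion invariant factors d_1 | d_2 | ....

rank_ℚ(R)=2; free=4−2=2
SNF(R) diag = [4, 8] → torsion [4, 8]

Answer: M ≅ ℤ^2 ⊕ ℤ/4 ⊕ ℤ/8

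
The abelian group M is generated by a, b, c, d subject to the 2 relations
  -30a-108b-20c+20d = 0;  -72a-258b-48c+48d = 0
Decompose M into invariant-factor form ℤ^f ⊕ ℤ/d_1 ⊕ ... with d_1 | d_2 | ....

rank_ℚ(R)=2; free=4−2=2
SNF(R) diag = [2, 6] → torsion [2, 6]

Answer: M ≅ ℤ^2 ⊕ ℤ/2 ⊕ ℤ/6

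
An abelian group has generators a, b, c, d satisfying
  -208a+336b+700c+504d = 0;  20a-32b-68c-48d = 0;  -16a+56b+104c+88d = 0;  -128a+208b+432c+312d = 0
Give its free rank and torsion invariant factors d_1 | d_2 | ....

Answer: M ≅ ℤ/4 ⊕ ℤ/4 ⊕ ℤ/8 ⊕ ℤ/8

Derivation:
rank_ℚ(R)=4; free=4−4=0
SNF(R) diag = [4, 4, 8, 8] → torsion [4, 4, 8, 8]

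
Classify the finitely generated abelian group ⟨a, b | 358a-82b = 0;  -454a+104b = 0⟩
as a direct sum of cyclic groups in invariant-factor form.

rank_ℚ(R)=2; free=2−2=0
SNF(R) diag = [2, 2] → torsion [2, 2]

Answer: M ≅ ℤ/2 ⊕ ℤ/2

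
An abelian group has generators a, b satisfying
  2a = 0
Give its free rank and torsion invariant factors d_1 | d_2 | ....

Answer: M ≅ ℤ^1 ⊕ ℤ/2

Derivation:
rank_ℚ(R)=1; free=2−1=1
SNF(R) diag = [2] → torsion [2]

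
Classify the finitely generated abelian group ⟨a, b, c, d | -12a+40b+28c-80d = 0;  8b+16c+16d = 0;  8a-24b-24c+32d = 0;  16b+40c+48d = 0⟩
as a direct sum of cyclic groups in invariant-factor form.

Answer: M ≅ ℤ/4 ⊕ ℤ/8 ⊕ ℤ/8 ⊕ ℤ/16

Derivation:
rank_ℚ(R)=4; free=4−4=0
SNF(R) diag = [4, 8, 8, 16] → torsion [4, 8, 8, 16]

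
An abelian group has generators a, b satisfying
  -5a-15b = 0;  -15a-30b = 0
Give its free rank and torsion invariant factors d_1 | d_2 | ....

rank_ℚ(R)=2; free=2−2=0
SNF(R) diag = [5, 15] → torsion [5, 15]

Answer: M ≅ ℤ/5 ⊕ ℤ/15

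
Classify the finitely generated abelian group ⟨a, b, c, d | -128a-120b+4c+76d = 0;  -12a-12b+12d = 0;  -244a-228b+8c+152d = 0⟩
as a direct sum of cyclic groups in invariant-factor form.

Answer: M ≅ ℤ^1 ⊕ ℤ/4 ⊕ ℤ/12 ⊕ ℤ/12

Derivation:
rank_ℚ(R)=3; free=4−3=1
SNF(R) diag = [4, 12, 12] → torsion [4, 12, 12]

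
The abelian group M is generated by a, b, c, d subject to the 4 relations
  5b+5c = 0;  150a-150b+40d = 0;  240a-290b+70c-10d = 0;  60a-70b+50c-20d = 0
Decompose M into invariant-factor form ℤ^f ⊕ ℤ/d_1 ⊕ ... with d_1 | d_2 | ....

rank_ℚ(R)=4; free=4−4=0
SNF(R) diag = [5, 10, 30, 60] → torsion [5, 10, 30, 60]

Answer: M ≅ ℤ/5 ⊕ ℤ/10 ⊕ ℤ/30 ⊕ ℤ/60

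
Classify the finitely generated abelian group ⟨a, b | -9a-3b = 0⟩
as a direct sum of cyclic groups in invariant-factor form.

Answer: M ≅ ℤ^1 ⊕ ℤ/3

Derivation:
rank_ℚ(R)=1; free=2−1=1
SNF(R) diag = [3] → torsion [3]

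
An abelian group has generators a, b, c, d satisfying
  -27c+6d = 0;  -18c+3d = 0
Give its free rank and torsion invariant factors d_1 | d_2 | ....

rank_ℚ(R)=2; free=4−2=2
SNF(R) diag = [3, 9] → torsion [3, 9]

Answer: M ≅ ℤ^2 ⊕ ℤ/3 ⊕ ℤ/9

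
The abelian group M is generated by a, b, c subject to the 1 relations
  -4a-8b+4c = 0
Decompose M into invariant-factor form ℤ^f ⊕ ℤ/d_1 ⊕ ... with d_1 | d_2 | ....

rank_ℚ(R)=1; free=3−1=2
SNF(R) diag = [4] → torsion [4]

Answer: M ≅ ℤ^2 ⊕ ℤ/4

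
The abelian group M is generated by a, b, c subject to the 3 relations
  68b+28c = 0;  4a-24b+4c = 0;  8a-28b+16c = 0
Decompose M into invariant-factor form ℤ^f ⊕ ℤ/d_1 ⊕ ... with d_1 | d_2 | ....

Answer: M ≅ ℤ/4 ⊕ ℤ/4 ⊕ ℤ/4

Derivation:
rank_ℚ(R)=3; free=3−3=0
SNF(R) diag = [4, 4, 4] → torsion [4, 4, 4]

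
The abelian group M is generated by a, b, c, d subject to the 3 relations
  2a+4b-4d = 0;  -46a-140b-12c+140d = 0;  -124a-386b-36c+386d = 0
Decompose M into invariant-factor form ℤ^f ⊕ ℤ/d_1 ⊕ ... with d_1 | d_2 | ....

rank_ℚ(R)=3; free=4−3=1
SNF(R) diag = [2, 6, 12] → torsion [2, 6, 12]

Answer: M ≅ ℤ^1 ⊕ ℤ/2 ⊕ ℤ/6 ⊕ ℤ/12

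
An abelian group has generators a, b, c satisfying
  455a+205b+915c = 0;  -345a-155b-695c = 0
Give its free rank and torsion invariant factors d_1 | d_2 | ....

Answer: M ≅ ℤ^1 ⊕ ℤ/5 ⊕ ℤ/10

Derivation:
rank_ℚ(R)=2; free=3−2=1
SNF(R) diag = [5, 10] → torsion [5, 10]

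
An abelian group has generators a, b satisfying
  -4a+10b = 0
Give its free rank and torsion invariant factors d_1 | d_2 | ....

rank_ℚ(R)=1; free=2−1=1
SNF(R) diag = [2] → torsion [2]

Answer: M ≅ ℤ^1 ⊕ ℤ/2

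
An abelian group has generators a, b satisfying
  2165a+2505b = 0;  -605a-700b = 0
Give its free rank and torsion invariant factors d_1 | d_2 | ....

Answer: M ≅ ℤ/5 ⊕ ℤ/5

Derivation:
rank_ℚ(R)=2; free=2−2=0
SNF(R) diag = [5, 5] → torsion [5, 5]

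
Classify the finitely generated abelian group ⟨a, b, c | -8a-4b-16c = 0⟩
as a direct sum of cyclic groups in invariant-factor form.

Answer: M ≅ ℤ^2 ⊕ ℤ/4

Derivation:
rank_ℚ(R)=1; free=3−1=2
SNF(R) diag = [4] → torsion [4]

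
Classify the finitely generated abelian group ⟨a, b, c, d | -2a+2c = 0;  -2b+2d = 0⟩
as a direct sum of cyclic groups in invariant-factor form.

Answer: M ≅ ℤ^2 ⊕ ℤ/2 ⊕ ℤ/2

Derivation:
rank_ℚ(R)=2; free=4−2=2
SNF(R) diag = [2, 2] → torsion [2, 2]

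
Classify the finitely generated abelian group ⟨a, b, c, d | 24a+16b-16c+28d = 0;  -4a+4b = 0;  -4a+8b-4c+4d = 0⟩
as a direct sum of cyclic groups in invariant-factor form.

rank_ℚ(R)=3; free=4−3=1
SNF(R) diag = [4, 4, 12] → torsion [4, 4, 12]

Answer: M ≅ ℤ^1 ⊕ ℤ/4 ⊕ ℤ/4 ⊕ ℤ/12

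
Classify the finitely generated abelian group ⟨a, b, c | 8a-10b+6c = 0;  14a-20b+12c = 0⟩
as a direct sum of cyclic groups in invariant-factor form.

rank_ℚ(R)=2; free=3−2=1
SNF(R) diag = [2, 2] → torsion [2, 2]

Answer: M ≅ ℤ^1 ⊕ ℤ/2 ⊕ ℤ/2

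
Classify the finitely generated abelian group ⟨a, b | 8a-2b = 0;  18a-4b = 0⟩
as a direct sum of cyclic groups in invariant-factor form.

Answer: M ≅ ℤ/2 ⊕ ℤ/2

Derivation:
rank_ℚ(R)=2; free=2−2=0
SNF(R) diag = [2, 2] → torsion [2, 2]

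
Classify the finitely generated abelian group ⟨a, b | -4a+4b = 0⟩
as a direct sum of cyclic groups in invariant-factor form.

Answer: M ≅ ℤ^1 ⊕ ℤ/4

Derivation:
rank_ℚ(R)=1; free=2−1=1
SNF(R) diag = [4] → torsion [4]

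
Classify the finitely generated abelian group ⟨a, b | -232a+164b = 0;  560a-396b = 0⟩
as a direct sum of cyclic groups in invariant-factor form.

rank_ℚ(R)=2; free=2−2=0
SNF(R) diag = [4, 8] → torsion [4, 8]

Answer: M ≅ ℤ/4 ⊕ ℤ/8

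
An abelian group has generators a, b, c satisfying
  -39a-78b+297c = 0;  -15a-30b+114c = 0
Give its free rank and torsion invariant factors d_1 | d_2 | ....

rank_ℚ(R)=2; free=3−2=1
SNF(R) diag = [3, 3] → torsion [3, 3]

Answer: M ≅ ℤ^1 ⊕ ℤ/3 ⊕ ℤ/3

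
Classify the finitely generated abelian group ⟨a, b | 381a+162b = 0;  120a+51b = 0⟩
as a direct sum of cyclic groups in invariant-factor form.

rank_ℚ(R)=2; free=2−2=0
SNF(R) diag = [3, 3] → torsion [3, 3]

Answer: M ≅ ℤ/3 ⊕ ℤ/3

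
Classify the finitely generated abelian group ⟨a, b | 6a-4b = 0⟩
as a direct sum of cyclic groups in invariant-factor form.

rank_ℚ(R)=1; free=2−1=1
SNF(R) diag = [2] → torsion [2]

Answer: M ≅ ℤ^1 ⊕ ℤ/2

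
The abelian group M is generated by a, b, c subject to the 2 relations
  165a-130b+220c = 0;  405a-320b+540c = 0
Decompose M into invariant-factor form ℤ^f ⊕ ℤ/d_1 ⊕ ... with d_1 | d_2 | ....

Answer: M ≅ ℤ^1 ⊕ ℤ/5 ⊕ ℤ/10

Derivation:
rank_ℚ(R)=2; free=3−2=1
SNF(R) diag = [5, 10] → torsion [5, 10]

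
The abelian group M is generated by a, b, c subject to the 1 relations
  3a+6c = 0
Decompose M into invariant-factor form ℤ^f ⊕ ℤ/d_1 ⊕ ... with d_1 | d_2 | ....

Answer: M ≅ ℤ^2 ⊕ ℤ/3

Derivation:
rank_ℚ(R)=1; free=3−1=2
SNF(R) diag = [3] → torsion [3]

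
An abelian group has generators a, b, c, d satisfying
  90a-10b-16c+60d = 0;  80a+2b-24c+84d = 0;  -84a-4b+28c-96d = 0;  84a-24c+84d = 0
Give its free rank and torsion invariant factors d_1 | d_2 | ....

rank_ℚ(R)=4; free=4−4=0
SNF(R) diag = [2, 2, 4, 12] → torsion [2, 2, 4, 12]

Answer: M ≅ ℤ/2 ⊕ ℤ/2 ⊕ ℤ/4 ⊕ ℤ/12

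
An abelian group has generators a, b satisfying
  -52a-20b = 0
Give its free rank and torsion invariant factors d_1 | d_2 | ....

Answer: M ≅ ℤ^1 ⊕ ℤ/4

Derivation:
rank_ℚ(R)=1; free=2−1=1
SNF(R) diag = [4] → torsion [4]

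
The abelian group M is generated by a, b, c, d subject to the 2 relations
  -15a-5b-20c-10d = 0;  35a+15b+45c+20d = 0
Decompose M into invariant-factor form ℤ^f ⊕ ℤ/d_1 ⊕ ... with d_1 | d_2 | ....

rank_ℚ(R)=2; free=4−2=2
SNF(R) diag = [5, 5] → torsion [5, 5]

Answer: M ≅ ℤ^2 ⊕ ℤ/5 ⊕ ℤ/5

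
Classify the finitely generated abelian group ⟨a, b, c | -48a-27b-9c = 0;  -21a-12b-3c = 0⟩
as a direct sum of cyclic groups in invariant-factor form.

Answer: M ≅ ℤ^1 ⊕ ℤ/3 ⊕ ℤ/3

Derivation:
rank_ℚ(R)=2; free=3−2=1
SNF(R) diag = [3, 3] → torsion [3, 3]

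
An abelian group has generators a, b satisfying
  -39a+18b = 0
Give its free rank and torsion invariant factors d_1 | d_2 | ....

Answer: M ≅ ℤ^1 ⊕ ℤ/3

Derivation:
rank_ℚ(R)=1; free=2−1=1
SNF(R) diag = [3] → torsion [3]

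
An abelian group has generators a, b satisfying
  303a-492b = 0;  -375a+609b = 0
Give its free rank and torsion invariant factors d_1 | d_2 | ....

Answer: M ≅ ℤ/3 ⊕ ℤ/9

Derivation:
rank_ℚ(R)=2; free=2−2=0
SNF(R) diag = [3, 9] → torsion [3, 9]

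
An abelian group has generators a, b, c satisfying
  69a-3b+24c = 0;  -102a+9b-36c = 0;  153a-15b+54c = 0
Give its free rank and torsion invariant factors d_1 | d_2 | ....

Answer: M ≅ ℤ/3 ⊕ ℤ/3 ⊕ ℤ/6

Derivation:
rank_ℚ(R)=3; free=3−3=0
SNF(R) diag = [3, 3, 6] → torsion [3, 3, 6]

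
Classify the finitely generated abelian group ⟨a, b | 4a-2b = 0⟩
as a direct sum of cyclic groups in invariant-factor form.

rank_ℚ(R)=1; free=2−1=1
SNF(R) diag = [2] → torsion [2]

Answer: M ≅ ℤ^1 ⊕ ℤ/2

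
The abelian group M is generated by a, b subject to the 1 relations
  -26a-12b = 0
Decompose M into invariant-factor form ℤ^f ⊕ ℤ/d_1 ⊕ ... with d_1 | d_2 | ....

rank_ℚ(R)=1; free=2−1=1
SNF(R) diag = [2] → torsion [2]

Answer: M ≅ ℤ^1 ⊕ ℤ/2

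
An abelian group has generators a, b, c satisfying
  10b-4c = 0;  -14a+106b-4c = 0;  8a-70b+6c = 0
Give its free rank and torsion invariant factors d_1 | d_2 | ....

rank_ℚ(R)=3; free=3−3=0
SNF(R) diag = [2, 2, 2] → torsion [2, 2, 2]

Answer: M ≅ ℤ/2 ⊕ ℤ/2 ⊕ ℤ/2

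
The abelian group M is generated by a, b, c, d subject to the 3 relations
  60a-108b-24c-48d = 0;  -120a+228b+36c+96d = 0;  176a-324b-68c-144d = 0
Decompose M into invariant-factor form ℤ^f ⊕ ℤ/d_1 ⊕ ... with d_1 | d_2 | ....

rank_ℚ(R)=3; free=4−3=1
SNF(R) diag = [4, 12, 24] → torsion [4, 12, 24]

Answer: M ≅ ℤ^1 ⊕ ℤ/4 ⊕ ℤ/12 ⊕ ℤ/24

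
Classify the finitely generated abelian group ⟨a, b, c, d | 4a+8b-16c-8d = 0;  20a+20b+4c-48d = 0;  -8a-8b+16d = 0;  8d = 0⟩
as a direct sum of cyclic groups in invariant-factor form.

Answer: M ≅ ℤ/4 ⊕ ℤ/4 ⊕ ℤ/8 ⊕ ℤ/8

Derivation:
rank_ℚ(R)=4; free=4−4=0
SNF(R) diag = [4, 4, 8, 8] → torsion [4, 4, 8, 8]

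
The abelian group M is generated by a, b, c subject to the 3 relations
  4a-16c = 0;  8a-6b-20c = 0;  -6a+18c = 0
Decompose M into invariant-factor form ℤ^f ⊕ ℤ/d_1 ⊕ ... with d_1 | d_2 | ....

rank_ℚ(R)=3; free=3−3=0
SNF(R) diag = [2, 6, 12] → torsion [2, 6, 12]

Answer: M ≅ ℤ/2 ⊕ ℤ/6 ⊕ ℤ/12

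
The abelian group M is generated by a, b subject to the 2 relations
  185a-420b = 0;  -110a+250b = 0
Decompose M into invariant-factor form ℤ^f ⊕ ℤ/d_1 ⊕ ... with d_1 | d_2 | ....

rank_ℚ(R)=2; free=2−2=0
SNF(R) diag = [5, 10] → torsion [5, 10]

Answer: M ≅ ℤ/5 ⊕ ℤ/10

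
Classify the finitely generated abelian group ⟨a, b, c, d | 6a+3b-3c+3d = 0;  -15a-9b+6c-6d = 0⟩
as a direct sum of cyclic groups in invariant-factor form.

rank_ℚ(R)=2; free=4−2=2
SNF(R) diag = [3, 3] → torsion [3, 3]

Answer: M ≅ ℤ^2 ⊕ ℤ/3 ⊕ ℤ/3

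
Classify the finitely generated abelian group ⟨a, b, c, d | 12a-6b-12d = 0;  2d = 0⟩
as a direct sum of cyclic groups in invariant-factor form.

Answer: M ≅ ℤ^2 ⊕ ℤ/2 ⊕ ℤ/6

Derivation:
rank_ℚ(R)=2; free=4−2=2
SNF(R) diag = [2, 6] → torsion [2, 6]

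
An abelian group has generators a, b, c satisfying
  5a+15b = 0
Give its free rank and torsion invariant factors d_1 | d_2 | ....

Answer: M ≅ ℤ^2 ⊕ ℤ/5

Derivation:
rank_ℚ(R)=1; free=3−1=2
SNF(R) diag = [5] → torsion [5]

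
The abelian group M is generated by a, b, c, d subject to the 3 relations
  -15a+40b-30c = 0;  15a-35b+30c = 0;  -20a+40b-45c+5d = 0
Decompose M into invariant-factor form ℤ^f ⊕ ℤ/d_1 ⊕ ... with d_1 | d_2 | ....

rank_ℚ(R)=3; free=4−3=1
SNF(R) diag = [5, 5, 15] → torsion [5, 5, 15]

Answer: M ≅ ℤ^1 ⊕ ℤ/5 ⊕ ℤ/5 ⊕ ℤ/15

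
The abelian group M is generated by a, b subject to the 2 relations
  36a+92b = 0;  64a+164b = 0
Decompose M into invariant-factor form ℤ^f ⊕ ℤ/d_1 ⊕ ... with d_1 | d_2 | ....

rank_ℚ(R)=2; free=2−2=0
SNF(R) diag = [4, 4] → torsion [4, 4]

Answer: M ≅ ℤ/4 ⊕ ℤ/4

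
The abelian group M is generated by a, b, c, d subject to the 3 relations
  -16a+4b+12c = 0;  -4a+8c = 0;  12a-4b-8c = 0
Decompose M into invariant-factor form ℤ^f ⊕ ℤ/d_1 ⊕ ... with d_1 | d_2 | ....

rank_ℚ(R)=3; free=4−3=1
SNF(R) diag = [4, 4, 4] → torsion [4, 4, 4]

Answer: M ≅ ℤ^1 ⊕ ℤ/4 ⊕ ℤ/4 ⊕ ℤ/4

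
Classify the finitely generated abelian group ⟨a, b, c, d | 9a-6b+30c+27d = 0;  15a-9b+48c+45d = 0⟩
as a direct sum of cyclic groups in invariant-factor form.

Answer: M ≅ ℤ^2 ⊕ ℤ/3 ⊕ ℤ/3

Derivation:
rank_ℚ(R)=2; free=4−2=2
SNF(R) diag = [3, 3] → torsion [3, 3]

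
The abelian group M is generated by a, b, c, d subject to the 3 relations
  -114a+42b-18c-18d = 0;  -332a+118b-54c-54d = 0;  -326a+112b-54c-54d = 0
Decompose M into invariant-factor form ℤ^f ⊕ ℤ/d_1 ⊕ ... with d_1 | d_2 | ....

rank_ℚ(R)=3; free=4−3=1
SNF(R) diag = [2, 6, 18] → torsion [2, 6, 18]

Answer: M ≅ ℤ^1 ⊕ ℤ/2 ⊕ ℤ/6 ⊕ ℤ/18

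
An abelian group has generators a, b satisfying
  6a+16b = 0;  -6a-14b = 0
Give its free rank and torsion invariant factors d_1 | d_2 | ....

rank_ℚ(R)=2; free=2−2=0
SNF(R) diag = [2, 6] → torsion [2, 6]

Answer: M ≅ ℤ/2 ⊕ ℤ/6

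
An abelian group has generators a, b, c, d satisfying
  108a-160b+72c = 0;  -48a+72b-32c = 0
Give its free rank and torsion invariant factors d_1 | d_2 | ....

Answer: M ≅ ℤ^2 ⊕ ℤ/4 ⊕ ℤ/8

Derivation:
rank_ℚ(R)=2; free=4−2=2
SNF(R) diag = [4, 8] → torsion [4, 8]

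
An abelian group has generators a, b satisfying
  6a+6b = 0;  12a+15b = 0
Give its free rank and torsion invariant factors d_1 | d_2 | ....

Answer: M ≅ ℤ/3 ⊕ ℤ/6

Derivation:
rank_ℚ(R)=2; free=2−2=0
SNF(R) diag = [3, 6] → torsion [3, 6]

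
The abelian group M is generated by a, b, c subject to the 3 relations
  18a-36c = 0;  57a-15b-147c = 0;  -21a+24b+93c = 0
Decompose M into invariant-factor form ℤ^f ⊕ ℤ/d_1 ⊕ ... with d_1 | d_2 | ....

Answer: M ≅ ℤ/3 ⊕ ℤ/9 ⊕ ℤ/18

Derivation:
rank_ℚ(R)=3; free=3−3=0
SNF(R) diag = [3, 9, 18] → torsion [3, 9, 18]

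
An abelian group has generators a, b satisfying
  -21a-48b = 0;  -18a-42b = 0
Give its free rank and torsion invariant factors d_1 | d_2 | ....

Answer: M ≅ ℤ/3 ⊕ ℤ/6

Derivation:
rank_ℚ(R)=2; free=2−2=0
SNF(R) diag = [3, 6] → torsion [3, 6]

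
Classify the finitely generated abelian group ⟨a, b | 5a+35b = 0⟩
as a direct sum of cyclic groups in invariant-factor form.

rank_ℚ(R)=1; free=2−1=1
SNF(R) diag = [5] → torsion [5]

Answer: M ≅ ℤ^1 ⊕ ℤ/5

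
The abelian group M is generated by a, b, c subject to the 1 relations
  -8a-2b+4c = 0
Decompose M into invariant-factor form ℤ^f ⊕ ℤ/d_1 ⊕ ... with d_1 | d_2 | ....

Answer: M ≅ ℤ^2 ⊕ ℤ/2

Derivation:
rank_ℚ(R)=1; free=3−1=2
SNF(R) diag = [2] → torsion [2]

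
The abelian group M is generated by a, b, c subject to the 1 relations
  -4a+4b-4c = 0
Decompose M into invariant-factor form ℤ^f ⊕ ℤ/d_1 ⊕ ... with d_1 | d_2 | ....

Answer: M ≅ ℤ^2 ⊕ ℤ/4

Derivation:
rank_ℚ(R)=1; free=3−1=2
SNF(R) diag = [4] → torsion [4]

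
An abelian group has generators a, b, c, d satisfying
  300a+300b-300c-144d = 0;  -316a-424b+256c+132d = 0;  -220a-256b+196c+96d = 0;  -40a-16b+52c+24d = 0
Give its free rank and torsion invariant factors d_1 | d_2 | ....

rank_ℚ(R)=4; free=4−4=0
SNF(R) diag = [4, 12, 36, 108] → torsion [4, 12, 36, 108]

Answer: M ≅ ℤ/4 ⊕ ℤ/12 ⊕ ℤ/36 ⊕ ℤ/108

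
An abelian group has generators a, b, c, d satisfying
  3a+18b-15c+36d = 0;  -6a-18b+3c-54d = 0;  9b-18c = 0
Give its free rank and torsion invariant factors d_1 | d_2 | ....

Answer: M ≅ ℤ^1 ⊕ ℤ/3 ⊕ ℤ/9 ⊕ ℤ/9

Derivation:
rank_ℚ(R)=3; free=4−3=1
SNF(R) diag = [3, 9, 9] → torsion [3, 9, 9]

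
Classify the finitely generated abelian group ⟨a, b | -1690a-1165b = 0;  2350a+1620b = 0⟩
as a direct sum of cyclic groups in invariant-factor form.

Answer: M ≅ ℤ/5 ⊕ ℤ/10

Derivation:
rank_ℚ(R)=2; free=2−2=0
SNF(R) diag = [5, 10] → torsion [5, 10]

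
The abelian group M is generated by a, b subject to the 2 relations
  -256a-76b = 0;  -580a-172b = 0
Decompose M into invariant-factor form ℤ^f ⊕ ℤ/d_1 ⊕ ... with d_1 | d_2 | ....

Answer: M ≅ ℤ/4 ⊕ ℤ/12

Derivation:
rank_ℚ(R)=2; free=2−2=0
SNF(R) diag = [4, 12] → torsion [4, 12]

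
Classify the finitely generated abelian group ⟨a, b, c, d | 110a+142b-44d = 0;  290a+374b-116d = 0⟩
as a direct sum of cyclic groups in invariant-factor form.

rank_ℚ(R)=2; free=4−2=2
SNF(R) diag = [2, 4] → torsion [2, 4]

Answer: M ≅ ℤ^2 ⊕ ℤ/2 ⊕ ℤ/4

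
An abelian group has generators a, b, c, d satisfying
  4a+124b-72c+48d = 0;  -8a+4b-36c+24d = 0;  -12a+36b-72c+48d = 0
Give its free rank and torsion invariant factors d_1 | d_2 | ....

Answer: M ≅ ℤ^1 ⊕ ℤ/4 ⊕ ℤ/12 ⊕ ℤ/24

Derivation:
rank_ℚ(R)=3; free=4−3=1
SNF(R) diag = [4, 12, 24] → torsion [4, 12, 24]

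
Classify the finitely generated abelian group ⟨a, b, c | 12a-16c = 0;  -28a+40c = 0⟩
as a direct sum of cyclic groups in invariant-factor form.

rank_ℚ(R)=2; free=3−2=1
SNF(R) diag = [4, 8] → torsion [4, 8]

Answer: M ≅ ℤ^1 ⊕ ℤ/4 ⊕ ℤ/8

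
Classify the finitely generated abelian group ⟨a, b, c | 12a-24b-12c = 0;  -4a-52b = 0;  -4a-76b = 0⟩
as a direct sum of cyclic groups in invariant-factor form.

rank_ℚ(R)=3; free=3−3=0
SNF(R) diag = [4, 12, 24] → torsion [4, 12, 24]

Answer: M ≅ ℤ/4 ⊕ ℤ/12 ⊕ ℤ/24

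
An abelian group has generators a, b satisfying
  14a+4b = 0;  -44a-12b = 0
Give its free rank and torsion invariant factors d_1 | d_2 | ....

Answer: M ≅ ℤ/2 ⊕ ℤ/4

Derivation:
rank_ℚ(R)=2; free=2−2=0
SNF(R) diag = [2, 4] → torsion [2, 4]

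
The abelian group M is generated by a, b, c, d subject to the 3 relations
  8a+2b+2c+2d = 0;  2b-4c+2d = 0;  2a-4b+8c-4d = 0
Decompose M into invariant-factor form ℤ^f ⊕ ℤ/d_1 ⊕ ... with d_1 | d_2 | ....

Answer: M ≅ ℤ^1 ⊕ ℤ/2 ⊕ ℤ/2 ⊕ ℤ/6

Derivation:
rank_ℚ(R)=3; free=4−3=1
SNF(R) diag = [2, 2, 6] → torsion [2, 2, 6]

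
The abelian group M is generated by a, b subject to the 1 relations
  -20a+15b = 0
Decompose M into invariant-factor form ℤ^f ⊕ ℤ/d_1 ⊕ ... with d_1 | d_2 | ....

rank_ℚ(R)=1; free=2−1=1
SNF(R) diag = [5] → torsion [5]

Answer: M ≅ ℤ^1 ⊕ ℤ/5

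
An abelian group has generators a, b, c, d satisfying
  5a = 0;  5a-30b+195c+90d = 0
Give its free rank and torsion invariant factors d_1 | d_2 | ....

rank_ℚ(R)=2; free=4−2=2
SNF(R) diag = [5, 15] → torsion [5, 15]

Answer: M ≅ ℤ^2 ⊕ ℤ/5 ⊕ ℤ/15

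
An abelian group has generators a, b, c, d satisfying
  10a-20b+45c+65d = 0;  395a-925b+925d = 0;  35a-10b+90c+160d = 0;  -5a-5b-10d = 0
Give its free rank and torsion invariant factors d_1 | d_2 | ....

Answer: M ≅ ℤ/5 ⊕ ℤ/15 ⊕ ℤ/45 ⊕ ℤ/135

Derivation:
rank_ℚ(R)=4; free=4−4=0
SNF(R) diag = [5, 15, 45, 135] → torsion [5, 15, 45, 135]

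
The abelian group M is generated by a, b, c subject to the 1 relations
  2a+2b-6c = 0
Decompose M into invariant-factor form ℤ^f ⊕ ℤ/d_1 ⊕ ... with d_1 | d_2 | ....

rank_ℚ(R)=1; free=3−1=2
SNF(R) diag = [2] → torsion [2]

Answer: M ≅ ℤ^2 ⊕ ℤ/2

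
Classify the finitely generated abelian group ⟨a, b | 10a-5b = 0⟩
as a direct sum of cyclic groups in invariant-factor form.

rank_ℚ(R)=1; free=2−1=1
SNF(R) diag = [5] → torsion [5]

Answer: M ≅ ℤ^1 ⊕ ℤ/5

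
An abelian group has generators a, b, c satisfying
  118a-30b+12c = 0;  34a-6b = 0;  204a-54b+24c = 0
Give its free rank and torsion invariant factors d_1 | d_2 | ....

Answer: M ≅ ℤ/2 ⊕ ℤ/6 ⊕ ℤ/12

Derivation:
rank_ℚ(R)=3; free=3−3=0
SNF(R) diag = [2, 6, 12] → torsion [2, 6, 12]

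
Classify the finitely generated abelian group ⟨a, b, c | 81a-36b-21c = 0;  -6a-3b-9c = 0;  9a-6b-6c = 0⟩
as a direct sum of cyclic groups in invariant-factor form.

rank_ℚ(R)=3; free=3−3=0
SNF(R) diag = [3, 3, 3] → torsion [3, 3, 3]

Answer: M ≅ ℤ/3 ⊕ ℤ/3 ⊕ ℤ/3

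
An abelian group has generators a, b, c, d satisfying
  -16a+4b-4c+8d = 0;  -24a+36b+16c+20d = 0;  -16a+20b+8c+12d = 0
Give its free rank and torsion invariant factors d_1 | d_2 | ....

Answer: M ≅ ℤ^1 ⊕ ℤ/4 ⊕ ℤ/4 ⊕ ℤ/8

Derivation:
rank_ℚ(R)=3; free=4−3=1
SNF(R) diag = [4, 4, 8] → torsion [4, 4, 8]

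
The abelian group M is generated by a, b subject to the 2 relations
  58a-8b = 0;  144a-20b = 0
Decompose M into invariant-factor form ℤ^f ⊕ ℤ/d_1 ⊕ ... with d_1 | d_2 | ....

rank_ℚ(R)=2; free=2−2=0
SNF(R) diag = [2, 4] → torsion [2, 4]

Answer: M ≅ ℤ/2 ⊕ ℤ/4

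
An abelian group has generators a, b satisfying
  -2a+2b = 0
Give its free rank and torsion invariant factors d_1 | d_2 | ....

Answer: M ≅ ℤ^1 ⊕ ℤ/2

Derivation:
rank_ℚ(R)=1; free=2−1=1
SNF(R) diag = [2] → torsion [2]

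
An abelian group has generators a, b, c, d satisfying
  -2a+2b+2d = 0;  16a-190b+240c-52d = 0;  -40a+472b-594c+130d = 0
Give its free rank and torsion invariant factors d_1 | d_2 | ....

Answer: M ≅ ℤ^1 ⊕ ℤ/2 ⊕ ℤ/6 ⊕ ℤ/18

Derivation:
rank_ℚ(R)=3; free=4−3=1
SNF(R) diag = [2, 6, 18] → torsion [2, 6, 18]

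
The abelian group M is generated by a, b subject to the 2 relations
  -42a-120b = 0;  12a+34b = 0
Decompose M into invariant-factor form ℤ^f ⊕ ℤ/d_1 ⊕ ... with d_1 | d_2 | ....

Answer: M ≅ ℤ/2 ⊕ ℤ/6

Derivation:
rank_ℚ(R)=2; free=2−2=0
SNF(R) diag = [2, 6] → torsion [2, 6]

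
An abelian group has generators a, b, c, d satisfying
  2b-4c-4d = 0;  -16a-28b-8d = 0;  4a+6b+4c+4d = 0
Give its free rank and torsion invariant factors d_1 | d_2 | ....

Answer: M ≅ ℤ^1 ⊕ ℤ/2 ⊕ ℤ/4 ⊕ ℤ/8

Derivation:
rank_ℚ(R)=3; free=4−3=1
SNF(R) diag = [2, 4, 8] → torsion [2, 4, 8]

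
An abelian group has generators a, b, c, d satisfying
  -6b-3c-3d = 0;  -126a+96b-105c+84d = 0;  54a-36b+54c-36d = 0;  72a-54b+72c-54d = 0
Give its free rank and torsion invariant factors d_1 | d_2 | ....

rank_ℚ(R)=4; free=4−4=0
SNF(R) diag = [3, 9, 18, 18] → torsion [3, 9, 18, 18]

Answer: M ≅ ℤ/3 ⊕ ℤ/9 ⊕ ℤ/18 ⊕ ℤ/18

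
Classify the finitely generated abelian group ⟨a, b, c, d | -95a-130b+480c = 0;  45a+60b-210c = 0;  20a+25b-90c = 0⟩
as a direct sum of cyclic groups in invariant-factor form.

Answer: M ≅ ℤ^1 ⊕ ℤ/5 ⊕ ℤ/15 ⊕ ℤ/30

Derivation:
rank_ℚ(R)=3; free=4−3=1
SNF(R) diag = [5, 15, 30] → torsion [5, 15, 30]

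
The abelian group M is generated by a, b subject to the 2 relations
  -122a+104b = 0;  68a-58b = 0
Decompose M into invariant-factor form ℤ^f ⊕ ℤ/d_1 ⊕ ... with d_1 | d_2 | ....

Answer: M ≅ ℤ/2 ⊕ ℤ/2

Derivation:
rank_ℚ(R)=2; free=2−2=0
SNF(R) diag = [2, 2] → torsion [2, 2]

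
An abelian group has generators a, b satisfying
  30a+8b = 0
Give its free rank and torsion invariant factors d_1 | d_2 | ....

Answer: M ≅ ℤ^1 ⊕ ℤ/2

Derivation:
rank_ℚ(R)=1; free=2−1=1
SNF(R) diag = [2] → torsion [2]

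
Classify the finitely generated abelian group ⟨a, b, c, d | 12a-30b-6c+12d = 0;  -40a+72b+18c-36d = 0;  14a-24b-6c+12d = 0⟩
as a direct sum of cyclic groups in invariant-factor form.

Answer: M ≅ ℤ^1 ⊕ ℤ/2 ⊕ ℤ/6 ⊕ ℤ/6

Derivation:
rank_ℚ(R)=3; free=4−3=1
SNF(R) diag = [2, 6, 6] → torsion [2, 6, 6]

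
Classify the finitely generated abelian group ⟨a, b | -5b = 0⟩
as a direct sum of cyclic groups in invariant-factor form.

rank_ℚ(R)=1; free=2−1=1
SNF(R) diag = [5] → torsion [5]

Answer: M ≅ ℤ^1 ⊕ ℤ/5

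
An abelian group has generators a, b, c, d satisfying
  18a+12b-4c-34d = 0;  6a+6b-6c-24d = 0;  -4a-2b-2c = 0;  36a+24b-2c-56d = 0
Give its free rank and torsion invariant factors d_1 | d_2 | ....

Answer: M ≅ ℤ/2 ⊕ ℤ/2 ⊕ ℤ/6 ⊕ ℤ/6

Derivation:
rank_ℚ(R)=4; free=4−4=0
SNF(R) diag = [2, 2, 6, 6] → torsion [2, 2, 6, 6]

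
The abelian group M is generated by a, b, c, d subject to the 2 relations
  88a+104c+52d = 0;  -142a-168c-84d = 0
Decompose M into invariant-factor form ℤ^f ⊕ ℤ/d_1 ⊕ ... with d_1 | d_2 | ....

Answer: M ≅ ℤ^2 ⊕ ℤ/2 ⊕ ℤ/4

Derivation:
rank_ℚ(R)=2; free=4−2=2
SNF(R) diag = [2, 4] → torsion [2, 4]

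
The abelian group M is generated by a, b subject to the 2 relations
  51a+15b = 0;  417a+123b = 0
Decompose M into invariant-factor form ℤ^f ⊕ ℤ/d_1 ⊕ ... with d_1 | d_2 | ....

Answer: M ≅ ℤ/3 ⊕ ℤ/6

Derivation:
rank_ℚ(R)=2; free=2−2=0
SNF(R) diag = [3, 6] → torsion [3, 6]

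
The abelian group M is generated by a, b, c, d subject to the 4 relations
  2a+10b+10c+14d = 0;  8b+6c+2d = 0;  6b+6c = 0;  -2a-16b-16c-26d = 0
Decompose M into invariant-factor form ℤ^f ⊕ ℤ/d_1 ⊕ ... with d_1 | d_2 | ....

rank_ℚ(R)=4; free=4−4=0
SNF(R) diag = [2, 2, 6, 12] → torsion [2, 2, 6, 12]

Answer: M ≅ ℤ/2 ⊕ ℤ/2 ⊕ ℤ/6 ⊕ ℤ/12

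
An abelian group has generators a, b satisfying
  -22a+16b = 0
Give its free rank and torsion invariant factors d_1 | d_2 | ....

rank_ℚ(R)=1; free=2−1=1
SNF(R) diag = [2] → torsion [2]

Answer: M ≅ ℤ^1 ⊕ ℤ/2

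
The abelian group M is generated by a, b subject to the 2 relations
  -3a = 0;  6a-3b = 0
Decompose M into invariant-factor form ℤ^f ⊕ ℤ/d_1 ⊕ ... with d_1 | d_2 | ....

Answer: M ≅ ℤ/3 ⊕ ℤ/3

Derivation:
rank_ℚ(R)=2; free=2−2=0
SNF(R) diag = [3, 3] → torsion [3, 3]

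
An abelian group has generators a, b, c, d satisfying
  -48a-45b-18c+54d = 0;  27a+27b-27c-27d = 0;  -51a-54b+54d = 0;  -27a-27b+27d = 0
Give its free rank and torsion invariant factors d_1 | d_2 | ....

rank_ℚ(R)=4; free=4−4=0
SNF(R) diag = [3, 9, 27, 27] → torsion [3, 9, 27, 27]

Answer: M ≅ ℤ/3 ⊕ ℤ/9 ⊕ ℤ/27 ⊕ ℤ/27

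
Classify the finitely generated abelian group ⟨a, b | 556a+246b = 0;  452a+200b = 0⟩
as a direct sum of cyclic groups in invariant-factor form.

rank_ℚ(R)=2; free=2−2=0
SNF(R) diag = [2, 4] → torsion [2, 4]

Answer: M ≅ ℤ/2 ⊕ ℤ/4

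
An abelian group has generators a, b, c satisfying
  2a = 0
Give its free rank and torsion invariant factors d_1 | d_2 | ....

rank_ℚ(R)=1; free=3−1=2
SNF(R) diag = [2] → torsion [2]

Answer: M ≅ ℤ^2 ⊕ ℤ/2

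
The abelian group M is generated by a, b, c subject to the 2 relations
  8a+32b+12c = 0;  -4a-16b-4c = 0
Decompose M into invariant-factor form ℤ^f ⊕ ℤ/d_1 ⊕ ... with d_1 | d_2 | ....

Answer: M ≅ ℤ^1 ⊕ ℤ/4 ⊕ ℤ/4

Derivation:
rank_ℚ(R)=2; free=3−2=1
SNF(R) diag = [4, 4] → torsion [4, 4]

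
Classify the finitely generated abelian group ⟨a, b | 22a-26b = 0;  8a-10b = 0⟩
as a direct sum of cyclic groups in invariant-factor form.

Answer: M ≅ ℤ/2 ⊕ ℤ/6

Derivation:
rank_ℚ(R)=2; free=2−2=0
SNF(R) diag = [2, 6] → torsion [2, 6]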